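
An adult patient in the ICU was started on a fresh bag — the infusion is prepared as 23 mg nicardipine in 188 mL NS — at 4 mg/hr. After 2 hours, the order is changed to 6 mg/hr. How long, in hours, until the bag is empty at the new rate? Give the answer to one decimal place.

Initial rate:
Concentration = 23 mg ÷ 188 mL = 0.1223404 mg/mL
Rate = 4 mg/hr ÷ 0.1223404 mg/mL = 32.69565 mL/hr
Volume infused so far = 32.69565 mL/hr × 2 hr = 65.3913 mL
Volume remaining = 188 − 65.3913 = 122.6087 mL
New rate:
Rate = 6 mg/hr ÷ 0.1223404 mg/mL = 49.04348 mL/hr
Time remaining = 122.6087 mL ÷ 49.04348 mL/hr = 2.5 hr

2.5 hours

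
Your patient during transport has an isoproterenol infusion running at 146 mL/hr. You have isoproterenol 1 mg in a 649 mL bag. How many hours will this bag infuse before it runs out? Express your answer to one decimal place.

4.4 hours

Duration = 649 mL ÷ 146 mL/hr = 4.445205 hr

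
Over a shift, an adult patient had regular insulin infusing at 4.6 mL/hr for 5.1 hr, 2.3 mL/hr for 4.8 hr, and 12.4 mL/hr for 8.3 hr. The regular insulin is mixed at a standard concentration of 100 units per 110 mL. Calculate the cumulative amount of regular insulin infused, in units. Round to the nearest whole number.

125 units

Concentration = 100 units ÷ 110 mL = 0.9090909 units/mL
Stage 1: 4.6 mL/hr × 5.1 hr = 23.46 mL → 23.46 mL × 0.9090909 units/mL = 21.32727 units
Stage 2: 2.3 mL/hr × 4.8 hr = 11.04 mL → 11.04 mL × 0.9090909 units/mL = 10.03636 units
Stage 3: 12.4 mL/hr × 8.3 hr = 102.92 mL → 102.92 mL × 0.9090909 units/mL = 93.56364 units
Total = 21.32727 + 10.03636 + 93.56364 = 124.9273 units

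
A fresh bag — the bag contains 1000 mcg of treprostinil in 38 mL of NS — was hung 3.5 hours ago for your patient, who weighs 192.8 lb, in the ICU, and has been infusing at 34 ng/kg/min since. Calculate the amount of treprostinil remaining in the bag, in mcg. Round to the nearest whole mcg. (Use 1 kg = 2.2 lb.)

374 mcg

Weight = 192.8 lb ÷ 2.2 lb/kg = 87.63636 kg
Dose = 34 ng/kg/min × 87.63636 kg = 2979.636 ng/min
2979.636 ng/min × 60 min/hr = 178778.2 ng/hr
Concentration = 1000 mcg ÷ 38 mL = 26.31579 mcg/mL = 26315.79 ng/mL
Rate = 178778.2 ng/hr ÷ 26315.79 ng/mL = 6.793571 mL/hr
Volume infused = 6.793571 mL/hr × 3.5 hr = 23.7775 mL
Volume remaining = 38 − 23.7775 = 14.2225 mL
Drug remaining = 14.2225 mL × 26315.79 ng/mL = 374276.4 ng = 374.2764 mcg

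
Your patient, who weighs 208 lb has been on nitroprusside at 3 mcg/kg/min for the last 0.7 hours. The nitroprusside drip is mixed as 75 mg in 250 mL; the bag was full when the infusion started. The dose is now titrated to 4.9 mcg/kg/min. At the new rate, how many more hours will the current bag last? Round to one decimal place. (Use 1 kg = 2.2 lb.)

2.3 hours

Initial rate:
Weight = 208 lb ÷ 2.2 lb/kg = 94.54545 kg
Dose = 3 mcg/kg/min × 94.54545 kg = 283.6364 mcg/min
283.6364 mcg/min × 60 min/hr = 17018.18 mcg/hr
Concentration = 75 mg ÷ 250 mL = 0.3 mg/mL = 300 mcg/mL
Rate = 17018.18 mcg/hr ÷ 300 mcg/mL = 56.72727 mL/hr
Volume infused so far = 56.72727 mL/hr × 0.7 hr = 39.70909 mL
Volume remaining = 250 − 39.70909 = 210.2909 mL
New rate:
Dose = 4.9 mcg/kg/min × 94.54545 kg = 463.2727 mcg/min
463.2727 mcg/min × 60 min/hr = 27796.36 mcg/hr
Rate = 27796.36 mcg/hr ÷ 300 mcg/mL = 92.65455 mL/hr
Time remaining = 210.2909 mL ÷ 92.65455 mL/hr = 2.269623 hr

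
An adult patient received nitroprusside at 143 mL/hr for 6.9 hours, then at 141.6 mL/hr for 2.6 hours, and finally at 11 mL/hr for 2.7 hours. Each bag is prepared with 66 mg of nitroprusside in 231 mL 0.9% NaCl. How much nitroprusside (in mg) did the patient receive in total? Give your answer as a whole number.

Concentration = 66 mg ÷ 231 mL = 0.2857143 mg/mL
Stage 1: 143 mL/hr × 6.9 hr = 986.7 mL → 986.7 mL × 0.2857143 mg/mL = 281.9143 mg
Stage 2: 141.6 mL/hr × 2.6 hr = 368.16 mL → 368.16 mL × 0.2857143 mg/mL = 105.1886 mg
Stage 3: 11 mL/hr × 2.7 hr = 29.7 mL → 29.7 mL × 0.2857143 mg/mL = 8.485714 mg
Total = 281.9143 + 105.1886 + 8.485714 = 395.5886 mg

396 mg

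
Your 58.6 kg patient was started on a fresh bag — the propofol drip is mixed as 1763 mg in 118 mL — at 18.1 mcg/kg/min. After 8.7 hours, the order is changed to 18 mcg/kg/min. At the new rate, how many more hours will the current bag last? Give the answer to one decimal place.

19.1 hours

Initial rate:
Dose = 18.1 mcg/kg/min × 58.6 kg = 1060.66 mcg/min
1060.66 mcg/min × 60 min/hr = 63639.6 mcg/hr
Concentration = 1763 mg ÷ 118 mL = 14.94068 mg/mL = 14940.68 mcg/mL
Rate = 63639.6 mcg/hr ÷ 14940.68 mcg/mL = 4.259485 mL/hr
Volume infused so far = 4.259485 mL/hr × 8.7 hr = 37.05752 mL
Volume remaining = 118 − 37.05752 = 80.94248 mL
New rate:
Dose = 18 mcg/kg/min × 58.6 kg = 1054.8 mcg/min
1054.8 mcg/min × 60 min/hr = 63288 mcg/hr
Rate = 63288 mcg/hr ÷ 14940.68 mcg/mL = 4.235952 mL/hr
Time remaining = 80.94248 mL ÷ 4.235952 mL/hr = 19.10845 hr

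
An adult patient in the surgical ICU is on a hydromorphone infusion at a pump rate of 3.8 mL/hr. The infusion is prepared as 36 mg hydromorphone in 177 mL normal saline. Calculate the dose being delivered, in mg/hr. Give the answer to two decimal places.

0.77 mg/hr

Concentration = 36 mg ÷ 177 mL = 0.2033898 mg/mL
Drug rate = 3.8 mL/hr × 0.2033898 mg/mL = 0.7728814 mg/hr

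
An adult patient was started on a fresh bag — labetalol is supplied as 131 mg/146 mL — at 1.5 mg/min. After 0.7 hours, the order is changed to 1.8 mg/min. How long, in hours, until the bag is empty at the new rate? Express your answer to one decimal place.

0.6 hours

Initial rate:
1.5 mg/min × 60 min/hr = 90 mg/hr
Concentration = 131 mg ÷ 146 mL = 0.8972603 mg/mL
Rate = 90 mg/hr ÷ 0.8972603 mg/mL = 100.3053 mL/hr
Volume infused so far = 100.3053 mL/hr × 0.7 hr = 70.21374 mL
Volume remaining = 146 − 70.21374 = 75.78626 mL
New rate:
1.8 mg/min × 60 min/hr = 108 mg/hr
Rate = 108 mg/hr ÷ 0.8972603 mg/mL = 120.3664 mL/hr
Time remaining = 75.78626 mL ÷ 120.3664 mL/hr = 0.6296296 hr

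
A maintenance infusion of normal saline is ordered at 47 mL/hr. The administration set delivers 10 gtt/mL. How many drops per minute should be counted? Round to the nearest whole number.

47 mL/hr ÷ 60 min/hr = 0.7833333 mL/min
0.7833333 mL/min × 10 gtt/mL = 7.833333 gtt/min

8 gtt/min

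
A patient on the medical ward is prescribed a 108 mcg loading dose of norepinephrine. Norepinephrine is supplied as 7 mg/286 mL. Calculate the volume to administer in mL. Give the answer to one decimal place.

Concentration = 7 mg ÷ 286 mL = 0.02447552 mg/mL = 24.47552 mcg/mL
Volume = 108 mcg ÷ 24.47552 mcg/mL = 4.412571 mL

4.4 mL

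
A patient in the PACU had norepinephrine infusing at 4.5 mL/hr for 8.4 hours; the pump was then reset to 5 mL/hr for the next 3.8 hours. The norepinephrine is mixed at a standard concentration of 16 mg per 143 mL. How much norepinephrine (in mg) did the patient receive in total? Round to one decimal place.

6.4 mg

Concentration = 16 mg ÷ 143 mL = 0.1118881 mg/mL
Stage 1: 4.5 mL/hr × 8.4 hr = 37.8 mL → 37.8 mL × 0.1118881 mg/mL = 4.229371 mg
Stage 2: 5 mL/hr × 3.8 hr = 19 mL → 19 mL × 0.1118881 mg/mL = 2.125874 mg
Total = 4.229371 + 2.125874 = 6.355245 mg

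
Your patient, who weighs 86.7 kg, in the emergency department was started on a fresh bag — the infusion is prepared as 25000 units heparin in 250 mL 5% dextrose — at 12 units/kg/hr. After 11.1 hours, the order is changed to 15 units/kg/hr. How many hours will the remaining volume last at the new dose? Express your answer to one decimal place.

Initial rate:
Dose = 12 units/kg/hr × 86.7 kg = 1040.4 units/hr
Concentration = 25000 units ÷ 250 mL = 100 units/mL
Rate = 1040.4 units/hr ÷ 100 units/mL = 10.404 mL/hr
Volume infused so far = 10.404 mL/hr × 11.1 hr = 115.4844 mL
Volume remaining = 250 − 115.4844 = 134.5156 mL
New rate:
Dose = 15 units/kg/hr × 86.7 kg = 1300.5 units/hr
Rate = 1300.5 units/hr ÷ 100 units/mL = 13.005 mL/hr
Time remaining = 134.5156 mL ÷ 13.005 mL/hr = 10.34338 hr

10.3 hours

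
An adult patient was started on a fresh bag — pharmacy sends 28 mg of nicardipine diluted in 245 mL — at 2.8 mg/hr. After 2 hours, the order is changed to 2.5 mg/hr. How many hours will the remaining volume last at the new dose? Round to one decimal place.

9.0 hours

Initial rate:
Concentration = 28 mg ÷ 245 mL = 0.1142857 mg/mL
Rate = 2.8 mg/hr ÷ 0.1142857 mg/mL = 24.5 mL/hr
Volume infused so far = 24.5 mL/hr × 2 hr = 49 mL
Volume remaining = 245 − 49 = 196 mL
New rate:
Rate = 2.5 mg/hr ÷ 0.1142857 mg/mL = 21.875 mL/hr
Time remaining = 196 mL ÷ 21.875 mL/hr = 8.96 hr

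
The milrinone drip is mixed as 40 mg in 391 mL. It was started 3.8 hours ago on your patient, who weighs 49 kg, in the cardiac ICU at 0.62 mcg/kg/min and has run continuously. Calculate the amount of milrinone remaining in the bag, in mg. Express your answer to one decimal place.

Dose = 0.62 mcg/kg/min × 49 kg = 30.38 mcg/min
30.38 mcg/min × 60 min/hr = 1822.8 mcg/hr
Concentration = 40 mg ÷ 391 mL = 0.1023018 mg/mL = 102.3018 mcg/mL
Rate = 1822.8 mcg/hr ÷ 102.3018 mcg/mL = 17.81787 mL/hr
Volume infused = 17.81787 mL/hr × 3.8 hr = 67.70791 mL
Volume remaining = 391 − 67.70791 = 323.2921 mL
Drug remaining = 323.2921 mL × 102.3018 mcg/mL = 33073.36 mcg = 33.07336 mg

33.1 mg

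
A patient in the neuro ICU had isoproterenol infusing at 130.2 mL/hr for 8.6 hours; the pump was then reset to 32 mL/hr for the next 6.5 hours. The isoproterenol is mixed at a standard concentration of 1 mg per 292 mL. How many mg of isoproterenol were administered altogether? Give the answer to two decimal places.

Concentration = 1 mg ÷ 292 mL = 0.003424658 mg/mL
Stage 1: 130.2 mL/hr × 8.6 hr = 1119.72 mL → 1119.72 mL × 0.003424658 mg/mL = 3.834658 mg
Stage 2: 32 mL/hr × 6.5 hr = 208 mL → 208 mL × 0.003424658 mg/mL = 0.7123288 mg
Total = 3.834658 + 0.7123288 = 4.546986 mg

4.55 mg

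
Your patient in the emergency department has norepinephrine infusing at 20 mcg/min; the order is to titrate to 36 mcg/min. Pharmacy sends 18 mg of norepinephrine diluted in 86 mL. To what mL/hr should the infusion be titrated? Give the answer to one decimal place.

10.3 mL/hr

36 mcg/min × 60 min/hr = 2160 mcg/hr
Concentration = 18 mg ÷ 86 mL = 0.2093023 mg/mL = 209.3023 mcg/mL
Rate = 2160 mcg/hr ÷ 209.3023 mcg/mL = 10.32 mL/hr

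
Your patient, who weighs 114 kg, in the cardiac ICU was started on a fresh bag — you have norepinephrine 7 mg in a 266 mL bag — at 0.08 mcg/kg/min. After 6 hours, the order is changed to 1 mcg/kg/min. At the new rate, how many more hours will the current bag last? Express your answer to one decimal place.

Initial rate:
Dose = 0.08 mcg/kg/min × 114 kg = 9.12 mcg/min
9.12 mcg/min × 60 min/hr = 547.2 mcg/hr
Concentration = 7 mg ÷ 266 mL = 0.02631579 mg/mL = 26.31579 mcg/mL
Rate = 547.2 mcg/hr ÷ 26.31579 mcg/mL = 20.7936 mL/hr
Volume infused so far = 20.7936 mL/hr × 6 hr = 124.7616 mL
Volume remaining = 266 − 124.7616 = 141.2384 mL
New rate:
Dose = 1 mcg/kg/min × 114 kg = 114 mcg/min
114 mcg/min × 60 min/hr = 6840 mcg/hr
Rate = 6840 mcg/hr ÷ 26.31579 mcg/mL = 259.92 mL/hr
Time remaining = 141.2384 mL ÷ 259.92 mL/hr = 0.5433918 hr

0.5 hours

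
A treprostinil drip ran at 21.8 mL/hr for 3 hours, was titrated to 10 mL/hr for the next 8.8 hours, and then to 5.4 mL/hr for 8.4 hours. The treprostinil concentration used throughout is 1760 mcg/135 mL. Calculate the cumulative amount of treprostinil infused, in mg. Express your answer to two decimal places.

Concentration = 1760 mcg ÷ 135 mL = 13.03704 mcg/mL
Stage 1: 21.8 mL/hr × 3 hr = 65.4 mL → 65.4 mL × 13.03704 mcg/mL = 852.6222 mcg
Stage 2: 10 mL/hr × 8.8 hr = 88 mL → 88 mL × 13.03704 mcg/mL = 1147.259 mcg
Stage 3: 5.4 mL/hr × 8.4 hr = 45.36 mL → 45.36 mL × 13.03704 mcg/mL = 591.36 mcg
Total = 852.6222 + 1147.259 + 591.36 = 2591.241 mcg = 2.591241 mg

2.59 mg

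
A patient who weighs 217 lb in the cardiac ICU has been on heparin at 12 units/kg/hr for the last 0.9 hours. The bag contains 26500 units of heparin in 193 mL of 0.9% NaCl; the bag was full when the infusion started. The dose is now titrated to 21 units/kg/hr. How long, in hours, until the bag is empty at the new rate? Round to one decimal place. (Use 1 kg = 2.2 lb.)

Initial rate:
Weight = 217 lb ÷ 2.2 lb/kg = 98.63636 kg
Dose = 12 units/kg/hr × 98.63636 kg = 1183.636 units/hr
Concentration = 26500 units ÷ 193 mL = 137.3057 units/mL
Rate = 1183.636 units/hr ÷ 137.3057 units/mL = 8.620446 mL/hr
Volume infused so far = 8.620446 mL/hr × 0.9 hr = 7.758401 mL
Volume remaining = 193 − 7.758401 = 185.2416 mL
New rate:
Dose = 21 units/kg/hr × 98.63636 kg = 2071.364 units/hr
Rate = 2071.364 units/hr ÷ 137.3057 units/mL = 15.08578 mL/hr
Time remaining = 185.2416 mL ÷ 15.08578 mL/hr = 12.27922 hr

12.3 hours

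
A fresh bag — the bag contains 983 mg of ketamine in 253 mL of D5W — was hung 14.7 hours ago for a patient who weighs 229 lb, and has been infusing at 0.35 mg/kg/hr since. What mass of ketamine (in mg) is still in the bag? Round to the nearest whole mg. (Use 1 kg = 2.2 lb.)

447 mg

Weight = 229 lb ÷ 2.2 lb/kg = 104.0909 kg
Dose = 0.35 mg/kg/hr × 104.0909 kg = 36.43182 mg/hr
Concentration = 983 mg ÷ 253 mL = 3.885375 mg/mL
Rate = 36.43182 mg/hr ÷ 3.885375 mg/mL = 9.376653 mL/hr
Volume infused = 9.376653 mL/hr × 14.7 hr = 137.8368 mL
Volume remaining = 253 − 137.8368 = 115.1632 mL
Drug remaining = 115.1632 mL × 3.885375 mg/mL = 447.4523 mg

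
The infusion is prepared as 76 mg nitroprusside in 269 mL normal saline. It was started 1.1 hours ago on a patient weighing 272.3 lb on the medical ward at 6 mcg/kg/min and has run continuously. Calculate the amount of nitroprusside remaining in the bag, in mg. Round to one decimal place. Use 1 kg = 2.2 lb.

27.0 mg

Weight = 272.3 lb ÷ 2.2 lb/kg = 123.7727 kg
Dose = 6 mcg/kg/min × 123.7727 kg = 742.6364 mcg/min
742.6364 mcg/min × 60 min/hr = 44558.18 mcg/hr
Concentration = 76 mg ÷ 269 mL = 0.2825279 mg/mL = 282.5279 mcg/mL
Rate = 44558.18 mcg/hr ÷ 282.5279 mcg/mL = 157.7125 mL/hr
Volume infused = 157.7125 mL/hr × 1.1 hr = 173.4838 mL
Volume remaining = 269 − 173.4838 = 95.51624 mL
Drug remaining = 95.51624 mL × 282.5279 mcg/mL = 26986 mcg = 26.986 mg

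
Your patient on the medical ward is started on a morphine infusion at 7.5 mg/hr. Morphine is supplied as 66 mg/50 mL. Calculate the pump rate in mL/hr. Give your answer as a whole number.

Concentration = 66 mg ÷ 50 mL = 1.32 mg/mL
Rate = 7.5 mg/hr ÷ 1.32 mg/mL = 5.681818 mL/hr

6 mL/hr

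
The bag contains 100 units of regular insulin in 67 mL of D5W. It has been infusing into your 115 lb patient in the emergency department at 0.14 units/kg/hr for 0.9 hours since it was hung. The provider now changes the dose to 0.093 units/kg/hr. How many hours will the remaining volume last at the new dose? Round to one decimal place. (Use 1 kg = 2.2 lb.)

Initial rate:
Weight = 115 lb ÷ 2.2 lb/kg = 52.27273 kg
Dose = 0.14 units/kg/hr × 52.27273 kg = 7.318182 units/hr
Concentration = 100 units ÷ 67 mL = 1.492537 units/mL
Rate = 7.318182 units/hr ÷ 1.492537 units/mL = 4.903182 mL/hr
Volume infused so far = 4.903182 mL/hr × 0.9 hr = 4.412864 mL
Volume remaining = 67 − 4.412864 = 62.58714 mL
New rate:
Dose = 0.093 units/kg/hr × 52.27273 kg = 4.861364 units/hr
Rate = 4.861364 units/hr ÷ 1.492537 units/mL = 3.257114 mL/hr
Time remaining = 62.58714 mL ÷ 3.257114 mL/hr = 19.21552 hr

19.2 hours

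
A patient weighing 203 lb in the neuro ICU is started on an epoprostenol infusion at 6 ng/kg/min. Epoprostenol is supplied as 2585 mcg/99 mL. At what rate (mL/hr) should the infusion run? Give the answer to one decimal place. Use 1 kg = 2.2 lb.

1.3 mL/hr

Weight = 203 lb ÷ 2.2 lb/kg = 92.27273 kg
Dose = 6 ng/kg/min × 92.27273 kg = 553.6364 ng/min
553.6364 ng/min × 60 min/hr = 33218.18 ng/hr
Concentration = 2585 mcg ÷ 99 mL = 26.11111 mcg/mL = 26111.11 ng/mL
Rate = 33218.18 ng/hr ÷ 26111.11 ng/mL = 1.272186 mL/hr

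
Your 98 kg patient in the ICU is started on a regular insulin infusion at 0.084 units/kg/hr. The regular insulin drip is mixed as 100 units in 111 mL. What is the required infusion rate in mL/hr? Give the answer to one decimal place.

9.1 mL/hr

Dose = 0.084 units/kg/hr × 98 kg = 8.232 units/hr
Concentration = 100 units ÷ 111 mL = 0.9009009 units/mL
Rate = 8.232 units/hr ÷ 0.9009009 units/mL = 9.13752 mL/hr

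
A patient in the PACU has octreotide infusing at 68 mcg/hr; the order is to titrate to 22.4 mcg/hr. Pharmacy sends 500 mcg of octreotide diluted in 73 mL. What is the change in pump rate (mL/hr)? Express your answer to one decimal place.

At the current dose:
Concentration = 500 mcg ÷ 73 mL = 6.849315 mcg/mL
Rate = 68 mcg/hr ÷ 6.849315 mcg/mL = 9.928 mL/hr
At the new dose:
Rate = 22.4 mcg/hr ÷ 6.849315 mcg/mL = 3.2704 mL/hr
Change = 3.2704 − 9.928 = -6.6576 mL/hr → 6.6576 mL/hr decrease

6.7 mL/hr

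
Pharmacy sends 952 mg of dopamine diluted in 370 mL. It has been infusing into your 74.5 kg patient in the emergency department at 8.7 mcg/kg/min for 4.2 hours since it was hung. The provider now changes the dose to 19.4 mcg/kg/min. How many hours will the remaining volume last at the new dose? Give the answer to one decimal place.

9.1 hours

Initial rate:
Dose = 8.7 mcg/kg/min × 74.5 kg = 648.15 mcg/min
648.15 mcg/min × 60 min/hr = 38889 mcg/hr
Concentration = 952 mg ÷ 370 mL = 2.572973 mg/mL = 2572.973 mcg/mL
Rate = 38889 mcg/hr ÷ 2572.973 mcg/mL = 15.11442 mL/hr
Volume infused so far = 15.11442 mL/hr × 4.2 hr = 63.48057 mL
Volume remaining = 370 − 63.48057 = 306.5194 mL
New rate:
Dose = 19.4 mcg/kg/min × 74.5 kg = 1445.3 mcg/min
1445.3 mcg/min × 60 min/hr = 86718 mcg/hr
Rate = 86718 mcg/hr ÷ 2572.973 mcg/mL = 33.70342 mL/hr
Time remaining = 306.5194 mL ÷ 33.70342 mL/hr = 9.094608 hr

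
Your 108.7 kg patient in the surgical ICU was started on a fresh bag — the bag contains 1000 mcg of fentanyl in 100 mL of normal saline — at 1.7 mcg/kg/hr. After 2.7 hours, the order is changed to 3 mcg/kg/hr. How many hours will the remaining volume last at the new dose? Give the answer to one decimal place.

1.5 hours

Initial rate:
Dose = 1.7 mcg/kg/hr × 108.7 kg = 184.79 mcg/hr
Concentration = 1000 mcg ÷ 100 mL = 10 mcg/mL
Rate = 184.79 mcg/hr ÷ 10 mcg/mL = 18.479 mL/hr
Volume infused so far = 18.479 mL/hr × 2.7 hr = 49.8933 mL
Volume remaining = 100 − 49.8933 = 50.1067 mL
New rate:
Dose = 3 mcg/kg/hr × 108.7 kg = 326.1 mcg/hr
Rate = 326.1 mcg/hr ÷ 10 mcg/mL = 32.61 mL/hr
Time remaining = 50.1067 mL ÷ 32.61 mL/hr = 1.536544 hr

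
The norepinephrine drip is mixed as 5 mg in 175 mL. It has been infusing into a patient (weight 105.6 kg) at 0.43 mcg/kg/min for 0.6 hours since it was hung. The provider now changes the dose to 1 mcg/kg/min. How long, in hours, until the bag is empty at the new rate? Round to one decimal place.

0.5 hours

Initial rate:
Dose = 0.43 mcg/kg/min × 105.6 kg = 45.408 mcg/min
45.408 mcg/min × 60 min/hr = 2724.48 mcg/hr
Concentration = 5 mg ÷ 175 mL = 0.02857143 mg/mL = 28.57143 mcg/mL
Rate = 2724.48 mcg/hr ÷ 28.57143 mcg/mL = 95.3568 mL/hr
Volume infused so far = 95.3568 mL/hr × 0.6 hr = 57.21408 mL
Volume remaining = 175 − 57.21408 = 117.7859 mL
New rate:
Dose = 1 mcg/kg/min × 105.6 kg = 105.6 mcg/min
105.6 mcg/min × 60 min/hr = 6336 mcg/hr
Rate = 6336 mcg/hr ÷ 28.57143 mcg/mL = 221.76 mL/hr
Time remaining = 117.7859 mL ÷ 221.76 mL/hr = 0.5311414 hr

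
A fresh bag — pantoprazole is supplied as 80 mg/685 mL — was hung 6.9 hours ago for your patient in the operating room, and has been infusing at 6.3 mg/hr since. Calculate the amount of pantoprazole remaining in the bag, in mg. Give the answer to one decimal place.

Concentration = 80 mg ÷ 685 mL = 0.1167883 mg/mL
Rate = 6.3 mg/hr ÷ 0.1167883 mg/mL = 53.94375 mL/hr
Volume infused = 53.94375 mL/hr × 6.9 hr = 372.2119 mL
Volume remaining = 685 − 372.2119 = 312.7881 mL
Drug remaining = 312.7881 mL × 0.1167883 mg/mL = 36.53 mg

36.5 mg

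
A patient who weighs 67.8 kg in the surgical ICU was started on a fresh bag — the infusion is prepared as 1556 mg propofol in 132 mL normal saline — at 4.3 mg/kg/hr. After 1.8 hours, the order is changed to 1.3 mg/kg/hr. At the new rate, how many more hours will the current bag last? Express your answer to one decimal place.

11.7 hours

Initial rate:
Dose = 4.3 mg/kg/hr × 67.8 kg = 291.54 mg/hr
Concentration = 1556 mg ÷ 132 mL = 11.78788 mg/mL
Rate = 291.54 mg/hr ÷ 11.78788 mg/mL = 24.73219 mL/hr
Volume infused so far = 24.73219 mL/hr × 1.8 hr = 44.51793 mL
Volume remaining = 132 − 44.51793 = 87.48207 mL
New rate:
Dose = 1.3 mg/kg/hr × 67.8 kg = 88.14 mg/hr
Rate = 88.14 mg/hr ÷ 11.78788 mg/mL = 7.477172 mL/hr
Time remaining = 87.48207 mL ÷ 7.477172 mL/hr = 11.69989 hr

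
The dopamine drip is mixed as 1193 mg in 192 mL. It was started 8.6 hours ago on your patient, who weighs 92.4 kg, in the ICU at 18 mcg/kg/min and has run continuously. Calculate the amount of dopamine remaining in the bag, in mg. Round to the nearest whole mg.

Dose = 18 mcg/kg/min × 92.4 kg = 1663.2 mcg/min
1663.2 mcg/min × 60 min/hr = 99792 mcg/hr
Concentration = 1193 mg ÷ 192 mL = 6.213542 mg/mL = 6213.542 mcg/mL
Rate = 99792 mcg/hr ÷ 6213.542 mcg/mL = 16.06041 mL/hr
Volume infused = 16.06041 mL/hr × 8.6 hr = 138.1195 mL
Volume remaining = 192 − 138.1195 = 53.88051 mL
Drug remaining = 53.88051 mL × 6213.542 mcg/mL = 334788.8 mcg = 334.7888 mg

335 mg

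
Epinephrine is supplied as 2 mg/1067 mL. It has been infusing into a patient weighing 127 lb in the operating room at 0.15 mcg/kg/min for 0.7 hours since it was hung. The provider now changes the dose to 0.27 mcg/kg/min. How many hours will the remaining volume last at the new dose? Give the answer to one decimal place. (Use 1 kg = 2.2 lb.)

Initial rate:
Weight = 127 lb ÷ 2.2 lb/kg = 57.72727 kg
Dose = 0.15 mcg/kg/min × 57.72727 kg = 8.659091 mcg/min
8.659091 mcg/min × 60 min/hr = 519.5455 mcg/hr
Concentration = 2 mg ÷ 1067 mL = 0.001874414 mg/mL = 1.874414 mcg/mL
Rate = 519.5455 mcg/hr ÷ 1.874414 mcg/mL = 277.1775 mL/hr
Volume infused so far = 277.1775 mL/hr × 0.7 hr = 194.0242 mL
Volume remaining = 1067 − 194.0242 = 872.9758 mL
New rate:
Dose = 0.27 mcg/kg/min × 57.72727 kg = 15.58636 mcg/min
15.58636 mcg/min × 60 min/hr = 935.1818 mcg/hr
Rate = 935.1818 mcg/hr ÷ 1.874414 mcg/mL = 498.9195 mL/hr
Time remaining = 872.9758 mL ÷ 498.9195 mL/hr = 1.749733 hr

1.7 hours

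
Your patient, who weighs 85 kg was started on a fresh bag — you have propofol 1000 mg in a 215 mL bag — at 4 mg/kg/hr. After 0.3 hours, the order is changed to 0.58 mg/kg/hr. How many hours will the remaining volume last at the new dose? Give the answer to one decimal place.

Initial rate:
Dose = 4 mg/kg/hr × 85 kg = 340 mg/hr
Concentration = 1000 mg ÷ 215 mL = 4.651163 mg/mL
Rate = 340 mg/hr ÷ 4.651163 mg/mL = 73.1 mL/hr
Volume infused so far = 73.1 mL/hr × 0.3 hr = 21.93 mL
Volume remaining = 215 − 21.93 = 193.07 mL
New rate:
Dose = 0.58 mg/kg/hr × 85 kg = 49.3 mg/hr
Rate = 49.3 mg/hr ÷ 4.651163 mg/mL = 10.5995 mL/hr
Time remaining = 193.07 mL ÷ 10.5995 mL/hr = 18.21501 hr

18.2 hours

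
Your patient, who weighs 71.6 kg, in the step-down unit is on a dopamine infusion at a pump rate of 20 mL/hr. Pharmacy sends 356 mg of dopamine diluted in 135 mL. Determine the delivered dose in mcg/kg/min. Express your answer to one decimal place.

12.3 mcg/kg/min

Concentration = 356 mg ÷ 135 mL = 2.637037 mg/mL = 2637.037 mcg/mL
Drug rate = 20 mL/hr × 2637.037 mcg/mL = 52740.74 mcg/hr
52740.74 mcg/hr ÷ 60 min/hr = 879.0123 mcg/min
879.0123 mcg/min ÷ 71.6 kg = 12.27671 mcg/kg/min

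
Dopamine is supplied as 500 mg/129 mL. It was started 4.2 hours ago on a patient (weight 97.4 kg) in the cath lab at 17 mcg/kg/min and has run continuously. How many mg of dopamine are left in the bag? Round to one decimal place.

Dose = 17 mcg/kg/min × 97.4 kg = 1655.8 mcg/min
1655.8 mcg/min × 60 min/hr = 99348 mcg/hr
Concentration = 500 mg ÷ 129 mL = 3.875969 mg/mL = 3875.969 mcg/mL
Rate = 99348 mcg/hr ÷ 3875.969 mcg/mL = 25.63178 mL/hr
Volume infused = 25.63178 mL/hr × 4.2 hr = 107.6535 mL
Volume remaining = 129 − 107.6535 = 21.34651 mL
Drug remaining = 21.34651 mL × 3875.969 mcg/mL = 82738.4 mcg = 82.7384 mg

82.7 mg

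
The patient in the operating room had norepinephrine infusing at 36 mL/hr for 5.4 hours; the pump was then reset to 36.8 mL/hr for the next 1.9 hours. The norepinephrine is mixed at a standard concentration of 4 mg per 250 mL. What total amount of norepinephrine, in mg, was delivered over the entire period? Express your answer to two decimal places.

Concentration = 4 mg ÷ 250 mL = 0.016 mg/mL
Stage 1: 36 mL/hr × 5.4 hr = 194.4 mL → 194.4 mL × 0.016 mg/mL = 3.1104 mg
Stage 2: 36.8 mL/hr × 1.9 hr = 69.92 mL → 69.92 mL × 0.016 mg/mL = 1.11872 mg
Total = 3.1104 + 1.11872 = 4.22912 mg

4.23 mg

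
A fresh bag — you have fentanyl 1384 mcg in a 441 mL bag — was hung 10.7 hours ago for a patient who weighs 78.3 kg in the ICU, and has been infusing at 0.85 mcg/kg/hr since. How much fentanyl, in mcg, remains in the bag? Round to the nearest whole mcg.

Dose = 0.85 mcg/kg/hr × 78.3 kg = 66.555 mcg/hr
Concentration = 1384 mcg ÷ 441 mL = 3.138322 mcg/mL
Rate = 66.555 mcg/hr ÷ 3.138322 mcg/mL = 21.20719 mL/hr
Volume infused = 21.20719 mL/hr × 10.7 hr = 226.917 mL
Volume remaining = 441 − 226.917 = 214.083 mL
Drug remaining = 214.083 mL × 3.138322 mcg/mL = 671.8615 mcg

672 mcg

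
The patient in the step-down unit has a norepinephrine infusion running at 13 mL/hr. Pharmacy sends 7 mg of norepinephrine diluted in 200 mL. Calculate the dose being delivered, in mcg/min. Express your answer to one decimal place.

7.6 mcg/min

Concentration = 7 mg ÷ 200 mL = 0.035 mg/mL = 35 mcg/mL
Drug rate = 13 mL/hr × 35 mcg/mL = 455 mcg/hr
455 mcg/hr ÷ 60 min/hr = 7.583333 mcg/min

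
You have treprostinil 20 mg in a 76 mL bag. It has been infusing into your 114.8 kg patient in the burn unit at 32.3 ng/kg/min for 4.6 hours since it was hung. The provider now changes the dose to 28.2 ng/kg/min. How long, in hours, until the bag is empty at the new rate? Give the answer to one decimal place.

Initial rate:
Dose = 32.3 ng/kg/min × 114.8 kg = 3708.04 ng/min
3708.04 ng/min × 60 min/hr = 222482.4 ng/hr
Concentration = 20 mg ÷ 76 mL = 0.2631579 mg/mL = 263157.9 ng/mL
Rate = 222482.4 ng/hr ÷ 263157.9 ng/mL = 0.8454331 mL/hr
Volume infused so far = 0.8454331 mL/hr × 4.6 hr = 3.888992 mL
Volume remaining = 76 − 3.888992 = 72.11101 mL
New rate:
Dose = 28.2 ng/kg/min × 114.8 kg = 3237.36 ng/min
3237.36 ng/min × 60 min/hr = 194241.6 ng/hr
Rate = 194241.6 ng/hr ÷ 263157.9 ng/mL = 0.7381181 mL/hr
Time remaining = 72.11101 mL ÷ 0.7381181 mL/hr = 97.69576 hr

97.7 hours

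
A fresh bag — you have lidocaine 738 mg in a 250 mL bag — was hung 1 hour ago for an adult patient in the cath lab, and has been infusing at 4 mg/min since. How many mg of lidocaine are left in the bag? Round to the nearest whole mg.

4 mg/min × 60 min/hr = 240 mg/hr
Concentration = 738 mg ÷ 250 mL = 2.952 mg/mL
Rate = 240 mg/hr ÷ 2.952 mg/mL = 81.30081 mL/hr
Volume infused = 81.30081 mL/hr × 1 hr = 81.30081 mL
Volume remaining = 250 − 81.30081 = 168.6992 mL
Drug remaining = 168.6992 mL × 2.952 mg/mL = 498 mg

498 mg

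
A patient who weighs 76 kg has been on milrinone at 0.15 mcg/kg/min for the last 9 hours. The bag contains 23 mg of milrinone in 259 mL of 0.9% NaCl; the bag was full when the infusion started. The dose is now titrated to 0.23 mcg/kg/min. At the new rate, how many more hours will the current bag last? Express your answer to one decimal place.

16.1 hours

Initial rate:
Dose = 0.15 mcg/kg/min × 76 kg = 11.4 mcg/min
11.4 mcg/min × 60 min/hr = 684 mcg/hr
Concentration = 23 mg ÷ 259 mL = 0.08880309 mg/mL = 88.80309 mcg/mL
Rate = 684 mcg/hr ÷ 88.80309 mcg/mL = 7.702435 mL/hr
Volume infused so far = 7.702435 mL/hr × 9 hr = 69.32191 mL
Volume remaining = 259 − 69.32191 = 189.6781 mL
New rate:
Dose = 0.23 mcg/kg/min × 76 kg = 17.48 mcg/min
17.48 mcg/min × 60 min/hr = 1048.8 mcg/hr
Rate = 1048.8 mcg/hr ÷ 88.80309 mcg/mL = 11.8104 mL/hr
Time remaining = 189.6781 mL ÷ 11.8104 mL/hr = 16.06026 hr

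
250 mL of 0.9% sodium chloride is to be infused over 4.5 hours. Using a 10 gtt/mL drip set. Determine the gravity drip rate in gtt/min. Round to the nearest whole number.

250 mL ÷ (4.5 hr × 60 = 270 min) = 0.9259259 mL/min
0.9259259 mL/min × 10 gtt/mL = 9.259259 gtt/min

9 gtt/min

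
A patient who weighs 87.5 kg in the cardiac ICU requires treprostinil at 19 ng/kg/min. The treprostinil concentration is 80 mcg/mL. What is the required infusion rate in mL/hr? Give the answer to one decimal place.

1.2 mL/hr

Dose = 19 ng/kg/min × 87.5 kg = 1662.5 ng/min
1662.5 ng/min × 60 min/hr = 99750 ng/hr
Concentration = 80 mcg/mL = 80000 ng/mL
Rate = 99750 ng/hr ÷ 80000 ng/mL = 1.246875 mL/hr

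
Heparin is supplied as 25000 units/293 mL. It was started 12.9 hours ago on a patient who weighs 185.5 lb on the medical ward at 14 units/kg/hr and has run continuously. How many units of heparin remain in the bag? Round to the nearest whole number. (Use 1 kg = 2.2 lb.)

Weight = 185.5 lb ÷ 2.2 lb/kg = 84.31818 kg
Dose = 14 units/kg/hr × 84.31818 kg = 1180.455 units/hr
Concentration = 25000 units ÷ 293 mL = 85.32423 units/mL
Rate = 1180.455 units/hr ÷ 85.32423 units/mL = 13.83493 mL/hr
Volume infused = 13.83493 mL/hr × 12.9 hr = 178.4706 mL
Volume remaining = 293 − 178.4706 = 114.5294 mL
Drug remaining = 114.5294 mL × 85.32423 units/mL = 9772.136 units

9772 units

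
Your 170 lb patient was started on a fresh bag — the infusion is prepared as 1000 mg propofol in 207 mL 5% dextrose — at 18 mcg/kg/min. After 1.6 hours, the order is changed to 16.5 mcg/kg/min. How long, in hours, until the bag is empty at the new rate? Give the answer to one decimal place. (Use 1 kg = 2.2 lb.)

Initial rate:
Weight = 170 lb ÷ 2.2 lb/kg = 77.27273 kg
Dose = 18 mcg/kg/min × 77.27273 kg = 1390.909 mcg/min
1390.909 mcg/min × 60 min/hr = 83454.55 mcg/hr
Concentration = 1000 mg ÷ 207 mL = 4.830918 mg/mL = 4830.918 mcg/mL
Rate = 83454.55 mcg/hr ÷ 4830.918 mcg/mL = 17.27509 mL/hr
Volume infused so far = 17.27509 mL/hr × 1.6 hr = 27.64015 mL
Volume remaining = 207 − 27.64015 = 179.3599 mL
New rate:
Dose = 16.5 mcg/kg/min × 77.27273 kg = 1275 mcg/min
1275 mcg/min × 60 min/hr = 76500 mcg/hr
Rate = 76500 mcg/hr ÷ 4830.918 mcg/mL = 15.8355 mL/hr
Time remaining = 179.3599 mL ÷ 15.8355 mL/hr = 11.32644 hr

11.3 hours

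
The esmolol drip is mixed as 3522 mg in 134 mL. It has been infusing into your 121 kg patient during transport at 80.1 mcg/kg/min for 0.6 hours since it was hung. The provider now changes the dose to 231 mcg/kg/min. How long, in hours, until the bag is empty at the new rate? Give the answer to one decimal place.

1.9 hours

Initial rate:
Dose = 80.1 mcg/kg/min × 121 kg = 9692.1 mcg/min
9692.1 mcg/min × 60 min/hr = 581526 mcg/hr
Concentration = 3522 mg ÷ 134 mL = 26.28358 mg/mL = 26283.58 mcg/mL
Rate = 581526 mcg/hr ÷ 26283.58 mcg/mL = 22.12507 mL/hr
Volume infused so far = 22.12507 mL/hr × 0.6 hr = 13.27504 mL
Volume remaining = 134 − 13.27504 = 120.725 mL
New rate:
Dose = 231 mcg/kg/min × 121 kg = 27951 mcg/min
27951 mcg/min × 60 min/hr = 1677060 mcg/hr
Rate = 1677060 mcg/hr ÷ 26283.58 mcg/mL = 63.80637 mL/hr
Time remaining = 120.725 mL ÷ 63.80637 mL/hr = 1.892052 hr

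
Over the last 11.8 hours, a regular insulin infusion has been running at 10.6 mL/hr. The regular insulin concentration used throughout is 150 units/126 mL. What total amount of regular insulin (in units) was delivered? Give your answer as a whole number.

Concentration = 150 units ÷ 126 mL = 1.190476 units/mL
Drug rate = 10.6 mL/hr × 1.190476 units/mL = 12.61905 units/hr
Total = 12.61905 units/hr × 11.8 hr = 148.9048 units

149 units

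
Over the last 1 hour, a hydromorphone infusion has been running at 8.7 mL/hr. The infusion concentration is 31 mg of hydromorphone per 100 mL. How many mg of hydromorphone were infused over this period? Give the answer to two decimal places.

2.70 mg

Concentration = 31 mg ÷ 100 mL = 0.31 mg/mL
Drug rate = 8.7 mL/hr × 0.31 mg/mL = 2.697 mg/hr
Total = 2.697 mg/hr × 1 hr = 2.697 mg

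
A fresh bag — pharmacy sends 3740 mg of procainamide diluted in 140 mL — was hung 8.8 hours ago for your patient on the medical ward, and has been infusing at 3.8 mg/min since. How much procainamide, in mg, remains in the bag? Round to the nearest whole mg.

1734 mg

3.8 mg/min × 60 min/hr = 228 mg/hr
Concentration = 3740 mg ÷ 140 mL = 26.71429 mg/mL
Rate = 228 mg/hr ÷ 26.71429 mg/mL = 8.534759 mL/hr
Volume infused = 8.534759 mL/hr × 8.8 hr = 75.10588 mL
Volume remaining = 140 − 75.10588 = 64.89412 mL
Drug remaining = 64.89412 mL × 26.71429 mg/mL = 1733.6 mg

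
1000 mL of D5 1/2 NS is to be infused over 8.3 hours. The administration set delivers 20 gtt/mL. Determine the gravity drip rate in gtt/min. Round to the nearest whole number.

1000 mL ÷ (8.3 hr × 60 = 498 min) = 2.008032 mL/min
2.008032 mL/min × 20 gtt/mL = 40.16064 gtt/min

40 gtt/min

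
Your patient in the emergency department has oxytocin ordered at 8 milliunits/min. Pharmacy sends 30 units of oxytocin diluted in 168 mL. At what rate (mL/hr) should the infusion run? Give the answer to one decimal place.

2.7 mL/hr

8 milliunits/min × 60 min/hr = 480 milliunits/hr
Concentration = 30 units ÷ 168 mL = 0.1785714 units/mL = 178.5714 milliunits/mL
Rate = 480 milliunits/hr ÷ 178.5714 milliunits/mL = 2.688 mL/hr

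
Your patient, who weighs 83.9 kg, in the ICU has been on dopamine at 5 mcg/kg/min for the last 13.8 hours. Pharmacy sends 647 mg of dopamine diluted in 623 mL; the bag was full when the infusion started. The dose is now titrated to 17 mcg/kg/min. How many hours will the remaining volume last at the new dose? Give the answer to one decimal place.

3.5 hours

Initial rate:
Dose = 5 mcg/kg/min × 83.9 kg = 419.5 mcg/min
419.5 mcg/min × 60 min/hr = 25170 mcg/hr
Concentration = 647 mg ÷ 623 mL = 1.038523 mg/mL = 1038.523 mcg/mL
Rate = 25170 mcg/hr ÷ 1038.523 mcg/mL = 24.23634 mL/hr
Volume infused so far = 24.23634 mL/hr × 13.8 hr = 334.4614 mL
Volume remaining = 623 − 334.4614 = 288.5386 mL
New rate:
Dose = 17 mcg/kg/min × 83.9 kg = 1426.3 mcg/min
1426.3 mcg/min × 60 min/hr = 85578 mcg/hr
Rate = 85578 mcg/hr ÷ 1038.523 mcg/mL = 82.40355 mL/hr
Time remaining = 288.5386 mL ÷ 82.40355 mL/hr = 3.501531 hr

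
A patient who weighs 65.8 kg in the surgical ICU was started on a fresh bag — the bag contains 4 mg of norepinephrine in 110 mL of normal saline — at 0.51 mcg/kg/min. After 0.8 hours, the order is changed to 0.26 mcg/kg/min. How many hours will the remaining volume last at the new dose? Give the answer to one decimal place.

2.3 hours

Initial rate:
Dose = 0.51 mcg/kg/min × 65.8 kg = 33.558 mcg/min
33.558 mcg/min × 60 min/hr = 2013.48 mcg/hr
Concentration = 4 mg ÷ 110 mL = 0.03636364 mg/mL = 36.36364 mcg/mL
Rate = 2013.48 mcg/hr ÷ 36.36364 mcg/mL = 55.3707 mL/hr
Volume infused so far = 55.3707 mL/hr × 0.8 hr = 44.29656 mL
Volume remaining = 110 − 44.29656 = 65.70344 mL
New rate:
Dose = 0.26 mcg/kg/min × 65.8 kg = 17.108 mcg/min
17.108 mcg/min × 60 min/hr = 1026.48 mcg/hr
Rate = 1026.48 mcg/hr ÷ 36.36364 mcg/mL = 28.2282 mL/hr
Time remaining = 65.70344 mL ÷ 28.2282 mL/hr = 2.327582 hr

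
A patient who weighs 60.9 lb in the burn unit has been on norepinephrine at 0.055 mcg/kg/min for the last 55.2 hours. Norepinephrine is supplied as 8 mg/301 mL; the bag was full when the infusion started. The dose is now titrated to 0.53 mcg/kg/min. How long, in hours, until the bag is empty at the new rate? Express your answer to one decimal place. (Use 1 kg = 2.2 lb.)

3.4 hours

Initial rate:
Weight = 60.9 lb ÷ 2.2 lb/kg = 27.68182 kg
Dose = 0.055 mcg/kg/min × 27.68182 kg = 1.5225 mcg/min
1.5225 mcg/min × 60 min/hr = 91.35 mcg/hr
Concentration = 8 mg ÷ 301 mL = 0.02657807 mg/mL = 26.57807 mcg/mL
Rate = 91.35 mcg/hr ÷ 26.57807 mcg/mL = 3.437044 mL/hr
Volume infused so far = 3.437044 mL/hr × 55.2 hr = 189.7248 mL
Volume remaining = 301 − 189.7248 = 111.2752 mL
New rate:
Dose = 0.53 mcg/kg/min × 27.68182 kg = 14.67136 mcg/min
14.67136 mcg/min × 60 min/hr = 880.2818 mcg/hr
Rate = 880.2818 mcg/hr ÷ 26.57807 mcg/mL = 33.1206 mL/hr
Time remaining = 111.2752 mL ÷ 33.1206 mL/hr = 3.359697 hr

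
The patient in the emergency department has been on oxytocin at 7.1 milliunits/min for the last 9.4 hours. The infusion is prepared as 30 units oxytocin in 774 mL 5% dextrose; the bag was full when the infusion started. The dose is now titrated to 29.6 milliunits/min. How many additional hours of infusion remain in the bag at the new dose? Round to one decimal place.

14.6 hours

Initial rate:
7.1 milliunits/min × 60 min/hr = 426 milliunits/hr
Concentration = 30 units ÷ 774 mL = 0.03875969 units/mL = 38.75969 milliunits/mL
Rate = 426 milliunits/hr ÷ 38.75969 milliunits/mL = 10.9908 mL/hr
Volume infused so far = 10.9908 mL/hr × 9.4 hr = 103.3135 mL
Volume remaining = 774 − 103.3135 = 670.6865 mL
New rate:
29.6 milliunits/min × 60 min/hr = 1776 milliunits/hr
Rate = 1776 milliunits/hr ÷ 38.75969 milliunits/mL = 45.8208 mL/hr
Time remaining = 670.6865 mL ÷ 45.8208 mL/hr = 14.63716 hr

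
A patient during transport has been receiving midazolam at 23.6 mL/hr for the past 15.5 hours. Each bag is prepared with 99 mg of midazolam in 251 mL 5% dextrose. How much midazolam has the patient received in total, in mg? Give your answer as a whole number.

144 mg

Concentration = 99 mg ÷ 251 mL = 0.3944223 mg/mL
Drug rate = 23.6 mL/hr × 0.3944223 mg/mL = 9.308367 mg/hr
Total = 9.308367 mg/hr × 15.5 hr = 144.2797 mg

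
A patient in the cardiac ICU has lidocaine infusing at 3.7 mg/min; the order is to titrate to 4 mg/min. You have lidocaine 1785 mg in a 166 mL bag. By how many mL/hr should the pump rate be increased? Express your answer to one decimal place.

1.7 mL/hr

At the current dose:
3.7 mg/min × 60 min/hr = 222 mg/hr
Concentration = 1785 mg ÷ 166 mL = 10.75301 mg/mL
Rate = 222 mg/hr ÷ 10.75301 mg/mL = 20.64538 mL/hr
At the new dose:
4 mg/min × 60 min/hr = 240 mg/hr
Rate = 240 mg/hr ÷ 10.75301 mg/mL = 22.31933 mL/hr
Change = 22.31933 − 20.64538 = 1.67395 mL/hr → 1.67395 mL/hr increase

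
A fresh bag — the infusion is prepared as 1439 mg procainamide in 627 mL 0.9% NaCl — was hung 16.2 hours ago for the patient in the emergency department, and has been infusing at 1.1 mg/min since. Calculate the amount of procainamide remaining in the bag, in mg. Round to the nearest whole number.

1.1 mg/min × 60 min/hr = 66 mg/hr
Concentration = 1439 mg ÷ 627 mL = 2.295056 mg/mL
Rate = 66 mg/hr ÷ 2.295056 mg/mL = 28.75747 mL/hr
Volume infused = 28.75747 mL/hr × 16.2 hr = 465.871 mL
Volume remaining = 627 − 465.871 = 161.129 mL
Drug remaining = 161.129 mL × 2.295056 mg/mL = 369.8 mg

370 mg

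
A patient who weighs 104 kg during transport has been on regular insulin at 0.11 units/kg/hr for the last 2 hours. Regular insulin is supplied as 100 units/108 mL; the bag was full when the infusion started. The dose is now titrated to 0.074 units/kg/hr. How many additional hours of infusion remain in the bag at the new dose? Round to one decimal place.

Initial rate:
Dose = 0.11 units/kg/hr × 104 kg = 11.44 units/hr
Concentration = 100 units ÷ 108 mL = 0.9259259 units/mL
Rate = 11.44 units/hr ÷ 0.9259259 units/mL = 12.3552 mL/hr
Volume infused so far = 12.3552 mL/hr × 2 hr = 24.7104 mL
Volume remaining = 108 − 24.7104 = 83.2896 mL
New rate:
Dose = 0.074 units/kg/hr × 104 kg = 7.696 units/hr
Rate = 7.696 units/hr ÷ 0.9259259 units/mL = 8.31168 mL/hr
Time remaining = 83.2896 mL ÷ 8.31168 mL/hr = 10.02079 hr

10.0 hours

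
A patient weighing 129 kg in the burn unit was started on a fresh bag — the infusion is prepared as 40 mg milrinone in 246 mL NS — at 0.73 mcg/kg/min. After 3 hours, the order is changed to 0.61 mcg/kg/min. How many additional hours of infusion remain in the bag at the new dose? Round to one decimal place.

4.9 hours

Initial rate:
Dose = 0.73 mcg/kg/min × 129 kg = 94.17 mcg/min
94.17 mcg/min × 60 min/hr = 5650.2 mcg/hr
Concentration = 40 mg ÷ 246 mL = 0.1626016 mg/mL = 162.6016 mcg/mL
Rate = 5650.2 mcg/hr ÷ 162.6016 mcg/mL = 34.74873 mL/hr
Volume infused so far = 34.74873 mL/hr × 3 hr = 104.2462 mL
Volume remaining = 246 − 104.2462 = 141.7538 mL
New rate:
Dose = 0.61 mcg/kg/min × 129 kg = 78.69 mcg/min
78.69 mcg/min × 60 min/hr = 4721.4 mcg/hr
Rate = 4721.4 mcg/hr ÷ 162.6016 mcg/mL = 29.03661 mL/hr
Time remaining = 141.7538 mL ÷ 29.03661 mL/hr = 4.881899 hr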